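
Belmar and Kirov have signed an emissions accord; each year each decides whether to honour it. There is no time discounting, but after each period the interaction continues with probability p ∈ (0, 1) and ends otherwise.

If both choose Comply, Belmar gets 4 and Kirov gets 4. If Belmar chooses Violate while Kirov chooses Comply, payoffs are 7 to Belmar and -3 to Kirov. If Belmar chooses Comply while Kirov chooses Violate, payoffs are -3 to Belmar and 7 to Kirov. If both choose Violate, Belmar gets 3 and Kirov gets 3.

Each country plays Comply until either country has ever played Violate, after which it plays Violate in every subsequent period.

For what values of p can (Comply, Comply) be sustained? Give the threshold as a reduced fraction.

With no time discounting, the continuation probability p plays the role of the discount factor.
Grim-trigger IC: 4/(1−p) ≥ 7 + 3p/(1−p) ⇒ p ≥ (7−4)/(7−3) = 3/4.

3/4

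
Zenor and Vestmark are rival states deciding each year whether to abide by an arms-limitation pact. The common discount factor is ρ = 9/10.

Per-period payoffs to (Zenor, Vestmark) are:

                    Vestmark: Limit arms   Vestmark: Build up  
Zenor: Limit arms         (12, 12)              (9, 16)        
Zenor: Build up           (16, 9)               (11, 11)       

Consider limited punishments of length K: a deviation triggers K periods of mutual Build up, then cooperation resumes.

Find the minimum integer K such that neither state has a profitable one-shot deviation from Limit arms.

6

No profitable deviation requires (12−11)(ρ+…+ρ^K) ≥ 16−12, i.e. ρ+…+ρ^K ≥ 4 ≈ 4.0000.
With ρ = 9/10, the partial sums are K=1: 0.9000, K=2: 1.7100, K=3: 2.4390, K=4: 3.0951, K=5: 3.6856, K=6: 4.2170.
K = 6 is the first length at which the sum reaches 4.0000.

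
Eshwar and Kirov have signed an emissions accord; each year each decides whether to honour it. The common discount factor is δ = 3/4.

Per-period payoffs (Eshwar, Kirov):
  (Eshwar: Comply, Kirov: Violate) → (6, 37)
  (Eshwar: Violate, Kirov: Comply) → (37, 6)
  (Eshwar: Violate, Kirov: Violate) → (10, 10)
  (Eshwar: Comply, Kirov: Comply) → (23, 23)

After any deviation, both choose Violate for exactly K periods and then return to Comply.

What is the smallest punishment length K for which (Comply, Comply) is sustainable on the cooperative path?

IC: δ(1−δ^K)/(1−δ) ≥ (37−23)/(23−10) = 14/13.
With δ = 3/4: need 1 − δ^K ≥ 14/13·(1−3/4)/(3/4), i.e. δ^K ≤ 0.6410.
Since (3/4)^1 = 0.7500 and (3/4)^2 = 0.5625, the smallest such K is 2.

2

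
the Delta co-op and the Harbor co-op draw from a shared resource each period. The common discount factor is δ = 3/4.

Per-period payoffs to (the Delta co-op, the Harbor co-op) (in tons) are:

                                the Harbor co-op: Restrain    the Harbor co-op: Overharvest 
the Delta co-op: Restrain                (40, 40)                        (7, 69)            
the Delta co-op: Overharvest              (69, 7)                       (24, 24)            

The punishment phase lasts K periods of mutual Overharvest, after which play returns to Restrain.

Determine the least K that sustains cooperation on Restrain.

4

No profitable deviation requires (40−24)(δ+…+δ^K) ≥ 69−40, i.e. δ+…+δ^K ≥ 29/16 ≈ 1.8125.
With δ = 3/4, the partial sums are K=1: 0.7500, K=2: 1.3125, K=3: 1.7344, K=4: 2.0508.
K = 4 is the first length at which the sum reaches 1.8125.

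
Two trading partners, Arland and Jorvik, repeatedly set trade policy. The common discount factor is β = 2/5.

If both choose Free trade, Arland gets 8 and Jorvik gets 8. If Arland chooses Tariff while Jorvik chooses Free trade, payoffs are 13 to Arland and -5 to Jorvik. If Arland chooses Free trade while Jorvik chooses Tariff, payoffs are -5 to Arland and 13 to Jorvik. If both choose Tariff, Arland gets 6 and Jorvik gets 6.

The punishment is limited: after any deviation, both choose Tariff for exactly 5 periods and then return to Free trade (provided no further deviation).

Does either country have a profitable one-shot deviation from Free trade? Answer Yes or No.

IC: β+…+β^5 ≥ (13−8)/(8−6) = 5/2.
At β = 2/5: partial sum = 0.6598 < 2.5000. Cooperation not sustainable.

Yes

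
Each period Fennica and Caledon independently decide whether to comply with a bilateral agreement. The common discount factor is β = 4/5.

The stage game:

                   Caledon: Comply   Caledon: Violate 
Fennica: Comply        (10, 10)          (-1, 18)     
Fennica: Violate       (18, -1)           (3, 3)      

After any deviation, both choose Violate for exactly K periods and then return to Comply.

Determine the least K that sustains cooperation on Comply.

No profitable deviation requires (10−3)(β+…+β^K) ≥ 18−10, i.e. β+…+β^K ≥ 8/7 ≈ 1.1429.
With β = 4/5, the partial sums are K=1: 0.8000, K=2: 1.4400.
K = 2 is the first length at which the sum reaches 1.1429.

2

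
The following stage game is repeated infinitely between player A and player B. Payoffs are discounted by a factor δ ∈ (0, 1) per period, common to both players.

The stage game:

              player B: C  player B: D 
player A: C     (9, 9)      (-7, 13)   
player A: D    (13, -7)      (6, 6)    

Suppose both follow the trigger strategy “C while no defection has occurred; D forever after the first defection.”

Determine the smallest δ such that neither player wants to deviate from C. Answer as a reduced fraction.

One-period gain from deviating is 13 − 9 = 4. The loss is 9 − 6 = 3 in every subsequent period, with present value 3·δ/(1−δ).
Deviation is unprofitable when 3·δ/(1−δ) ≥ 4, i.e. δ/(1−δ) ≥ 4/3.
Equivalently δ ≥ 4/(4+3) = 4/7.

4/7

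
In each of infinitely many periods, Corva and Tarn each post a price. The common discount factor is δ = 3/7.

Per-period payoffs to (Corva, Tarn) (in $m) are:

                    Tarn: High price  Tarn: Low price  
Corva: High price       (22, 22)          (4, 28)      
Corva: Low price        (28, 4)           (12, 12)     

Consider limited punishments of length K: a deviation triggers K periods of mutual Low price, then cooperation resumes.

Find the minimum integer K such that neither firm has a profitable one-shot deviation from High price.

Need Σ_{k=1}^{K} δ^k ≥ (28−22)/(22−12) = 0.6000 at δ = 3/7.
At K = 1 the sum is 0.4286 < 0.6000; at K = 2 it is 0.6122 ≥ 0.6000.
So the minimum punishment length is K = 2.

2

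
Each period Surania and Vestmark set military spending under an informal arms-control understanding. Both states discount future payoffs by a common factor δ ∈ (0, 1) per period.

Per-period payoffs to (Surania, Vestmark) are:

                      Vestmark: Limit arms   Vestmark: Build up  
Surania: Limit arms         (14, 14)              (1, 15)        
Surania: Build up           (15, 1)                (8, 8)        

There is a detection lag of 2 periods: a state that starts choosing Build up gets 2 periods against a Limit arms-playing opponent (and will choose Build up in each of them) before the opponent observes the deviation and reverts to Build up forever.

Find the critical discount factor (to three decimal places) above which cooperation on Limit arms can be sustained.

0.378

Deviating for the 2 undetected periods gains 15−14 = 1 per period over cooperation, then loses 14−8 = 6 per period forever once punishment starts.
Gain: 1(1 + δ + … + δ^1); loss: 6·δ^2/(1−δ).
No profitable deviation ⇔ 1(1−δ^2) ≤ 6·δ^2, i.e. δ^2 ≥ 1/(1+6) = 1/7.
Hence δ ≥ (1/7)^(1/2) ≈ 0.378.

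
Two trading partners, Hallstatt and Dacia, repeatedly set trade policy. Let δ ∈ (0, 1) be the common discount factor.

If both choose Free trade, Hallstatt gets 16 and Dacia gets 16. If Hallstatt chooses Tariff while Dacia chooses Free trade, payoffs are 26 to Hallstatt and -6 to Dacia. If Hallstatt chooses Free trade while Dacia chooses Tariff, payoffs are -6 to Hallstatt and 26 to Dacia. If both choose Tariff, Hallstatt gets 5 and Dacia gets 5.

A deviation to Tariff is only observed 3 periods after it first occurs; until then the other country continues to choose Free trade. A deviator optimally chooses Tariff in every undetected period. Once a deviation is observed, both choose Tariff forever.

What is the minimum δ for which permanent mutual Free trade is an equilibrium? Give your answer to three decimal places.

Deviating for the 3 undetected periods gains 26−16 = 10 per period over cooperation, then loses 16−5 = 11 per period forever once punishment starts.
Gain: 10(1 + δ + … + δ^2); loss: 11·δ^3/(1−δ).
No profitable deviation ⇔ 10(1−δ^3) ≤ 11·δ^3, i.e. δ^3 ≥ 10/(10+11) = 10/21.
Hence δ ≥ (10/21)^(1/3) ≈ 0.781.

0.781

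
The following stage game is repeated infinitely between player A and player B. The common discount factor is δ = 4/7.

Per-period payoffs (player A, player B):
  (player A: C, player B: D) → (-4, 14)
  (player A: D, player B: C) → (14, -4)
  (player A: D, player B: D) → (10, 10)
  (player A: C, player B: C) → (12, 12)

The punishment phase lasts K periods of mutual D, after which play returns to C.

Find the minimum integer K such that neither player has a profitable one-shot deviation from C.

Need Σ_{k=1}^{K} δ^k ≥ (14−12)/(12−10) = 1.0000 at δ = 4/7.
At K = 2 the sum is 0.8980 < 1.0000; at K = 3 it is 1.0845 ≥ 1.0000.
So the minimum punishment length is K = 3.

3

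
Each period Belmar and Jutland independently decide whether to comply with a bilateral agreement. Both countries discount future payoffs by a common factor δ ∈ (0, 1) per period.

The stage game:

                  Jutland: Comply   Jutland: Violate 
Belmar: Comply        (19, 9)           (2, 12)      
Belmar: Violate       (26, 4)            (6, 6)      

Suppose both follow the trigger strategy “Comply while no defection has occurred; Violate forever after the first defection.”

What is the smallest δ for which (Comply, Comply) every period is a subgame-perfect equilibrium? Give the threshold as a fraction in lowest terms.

For Belmar: deviation gain 26−19 = 7, per-period punishment loss 19−6 = 13. IC gives δ ≥ 7/20.
For Jutland: gain 3, loss 3 per period, so δ ≥ 3/6 = 1/2.
The tighter constraint is Jutland's, so cooperation needs δ ≥ 1/2.

1/2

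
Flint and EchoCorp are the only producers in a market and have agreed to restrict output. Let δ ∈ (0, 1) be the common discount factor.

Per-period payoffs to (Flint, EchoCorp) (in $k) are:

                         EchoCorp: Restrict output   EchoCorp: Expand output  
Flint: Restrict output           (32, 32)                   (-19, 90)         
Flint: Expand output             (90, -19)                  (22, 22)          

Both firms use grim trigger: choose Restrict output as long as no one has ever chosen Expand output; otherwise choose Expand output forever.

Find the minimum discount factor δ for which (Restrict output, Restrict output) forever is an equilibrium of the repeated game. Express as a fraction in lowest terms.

29/34

Under grim trigger the critical discount factor is (T−C)/(T−P) with T = 90, C = 32, P = 22.
δ* = (90−32)/(90−22) = 58/68 = 29/34.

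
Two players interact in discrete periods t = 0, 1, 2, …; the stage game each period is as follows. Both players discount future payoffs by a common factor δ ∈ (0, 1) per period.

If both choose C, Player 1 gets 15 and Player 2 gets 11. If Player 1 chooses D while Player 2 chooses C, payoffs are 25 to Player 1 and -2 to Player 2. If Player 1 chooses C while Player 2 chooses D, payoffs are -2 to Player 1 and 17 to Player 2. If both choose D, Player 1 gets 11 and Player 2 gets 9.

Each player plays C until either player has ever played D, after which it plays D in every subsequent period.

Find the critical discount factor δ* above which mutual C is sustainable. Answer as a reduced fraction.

Player 1: cooperation gives 15 each period; deviation gives 25 once then 11 forever.
  15/(1−δ) ≥ 25 + 11δ/(1−δ) ⇒ δ ≥ 10/14 = 5/7.
Player 2: cooperation gives 11 each period; deviation gives 17 once then 9 forever.
  δ ≥ 6/8 = 3/4.
Both must hold, so the binding constraint is Player 2's: δ ≥ 3/4.

3/4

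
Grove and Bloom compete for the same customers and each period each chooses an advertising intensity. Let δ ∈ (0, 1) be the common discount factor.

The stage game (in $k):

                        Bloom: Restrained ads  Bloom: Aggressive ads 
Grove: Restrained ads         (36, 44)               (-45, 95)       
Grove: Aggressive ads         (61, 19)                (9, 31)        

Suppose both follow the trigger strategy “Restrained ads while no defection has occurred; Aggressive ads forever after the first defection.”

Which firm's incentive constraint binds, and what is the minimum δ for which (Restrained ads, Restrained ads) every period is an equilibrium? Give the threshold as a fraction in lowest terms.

Grove: cooperation gives 36 each period; deviation gives 61 once then 9 forever.
  36/(1−δ) ≥ 61 + 9δ/(1−δ) ⇒ δ ≥ 25/52.
Bloom: cooperation gives 44 each period; deviation gives 95 once then 31 forever.
  δ ≥ 51/64.
Both must hold, so the binding constraint is Bloom's: δ ≥ 51/64.

Bloom; δ ≥ 51/64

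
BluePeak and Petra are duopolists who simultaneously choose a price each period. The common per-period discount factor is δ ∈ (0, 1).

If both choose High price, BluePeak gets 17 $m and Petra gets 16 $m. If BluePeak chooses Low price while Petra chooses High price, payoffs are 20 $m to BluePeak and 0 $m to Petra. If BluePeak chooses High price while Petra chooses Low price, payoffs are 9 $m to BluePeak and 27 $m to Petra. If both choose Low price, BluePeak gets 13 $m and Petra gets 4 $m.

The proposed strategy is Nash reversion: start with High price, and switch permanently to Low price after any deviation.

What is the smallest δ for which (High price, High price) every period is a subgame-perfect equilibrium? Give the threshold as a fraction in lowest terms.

11/23

BluePeak's threshold: (20−17)/(20−13) = 3/7.
Petra's threshold: (27−16)/(27−4) = 11/23.
3/7 < 11/23, so Petra binds and δ* = 11/23.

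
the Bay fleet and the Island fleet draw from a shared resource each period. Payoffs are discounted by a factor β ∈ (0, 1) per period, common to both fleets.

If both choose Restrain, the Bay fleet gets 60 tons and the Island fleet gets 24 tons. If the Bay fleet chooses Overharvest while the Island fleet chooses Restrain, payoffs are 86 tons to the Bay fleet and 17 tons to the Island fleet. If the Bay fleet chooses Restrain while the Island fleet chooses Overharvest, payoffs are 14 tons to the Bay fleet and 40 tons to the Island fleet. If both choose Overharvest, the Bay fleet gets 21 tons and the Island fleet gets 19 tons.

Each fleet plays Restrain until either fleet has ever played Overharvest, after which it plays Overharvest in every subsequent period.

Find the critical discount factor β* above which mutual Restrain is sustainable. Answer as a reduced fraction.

16/21

the Bay fleet's threshold: (86−60)/(86−21) = 2/5.
the Island fleet's threshold: (40−24)/(40−19) = 16/21.
2/5 < 16/21, so the Island fleet binds and β* = 16/21.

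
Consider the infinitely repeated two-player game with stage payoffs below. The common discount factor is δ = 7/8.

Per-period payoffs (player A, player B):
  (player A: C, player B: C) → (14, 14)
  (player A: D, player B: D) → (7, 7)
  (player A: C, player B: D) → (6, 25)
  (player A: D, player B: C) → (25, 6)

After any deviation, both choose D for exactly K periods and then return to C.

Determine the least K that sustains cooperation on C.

IC: δ(1−δ^K)/(1−δ) ≥ (25−14)/(14−7) = 11/7.
With δ = 7/8: need 1 − δ^K ≥ 11/7·(1−7/8)/(7/8), i.e. δ^K ≤ 0.7755.
Since (7/8)^1 = 0.8750 and (7/8)^2 = 0.7656, the smallest such K is 2.

2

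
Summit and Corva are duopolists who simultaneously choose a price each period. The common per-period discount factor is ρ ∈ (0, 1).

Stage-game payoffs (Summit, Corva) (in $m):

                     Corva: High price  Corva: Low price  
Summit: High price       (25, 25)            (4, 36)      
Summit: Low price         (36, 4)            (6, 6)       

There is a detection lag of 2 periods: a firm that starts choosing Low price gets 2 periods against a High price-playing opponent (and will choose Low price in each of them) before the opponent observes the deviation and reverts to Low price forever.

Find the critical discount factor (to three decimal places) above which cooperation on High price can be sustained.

0.606

A deviator earns 36 for 2 periods, then 6 forever; cooperating earns 25 forever. Multiplying the IC by (1−ρ):
25 ≥ 36(1−ρ^2) + 6ρ^2, so 30·ρ^2 ≥ 11 and ρ^2 ≥ 11/30.
ρ ≥ (11/30)^(1/2) ≈ 0.606.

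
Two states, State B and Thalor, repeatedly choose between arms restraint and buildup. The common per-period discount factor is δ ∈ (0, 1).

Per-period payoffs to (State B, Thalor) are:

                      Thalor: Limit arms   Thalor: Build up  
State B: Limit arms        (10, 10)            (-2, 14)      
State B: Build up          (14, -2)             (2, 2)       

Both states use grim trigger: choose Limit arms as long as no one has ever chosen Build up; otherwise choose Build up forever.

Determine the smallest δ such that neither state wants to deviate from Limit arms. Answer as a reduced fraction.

Cooperation forever yields 10 each period: 10/(1−δ).
Deviating yields 14 once, then 2 forever: 14 + 2δ/(1−δ).
No profitable deviation requires 10/(1−δ) ≥ 14 + 2δ/(1−δ).
Multiplying by (1−δ): 10 ≥ 14(1−δ) + 2δ = 14 − 12δ.
So 12δ ≥ 4, i.e. δ ≥ 4/12 = 1/3.

1/3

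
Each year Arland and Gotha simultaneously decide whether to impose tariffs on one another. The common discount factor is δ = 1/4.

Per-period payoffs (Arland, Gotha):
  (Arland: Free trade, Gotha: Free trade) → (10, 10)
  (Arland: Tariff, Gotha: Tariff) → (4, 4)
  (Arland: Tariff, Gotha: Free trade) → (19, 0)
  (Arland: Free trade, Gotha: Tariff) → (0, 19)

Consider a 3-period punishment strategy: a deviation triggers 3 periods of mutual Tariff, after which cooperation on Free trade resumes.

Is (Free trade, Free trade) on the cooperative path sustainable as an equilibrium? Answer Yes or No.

A one-shot deviation gives 19 now, then 4 for 3 periods, then back to 10.
Gain from deviating: (19−10) today; loss: (10−4) in each of the next 3 periods.
No-deviation condition: (10−4)(δ+…+δ^3) ≥ 19−10, i.e. δ+…+δ^3 ≥ 3/2.
At δ = 1/4: δ+…+δ^3 = 0.3281 < 1.5000.
So cooperation is not sustainable.

No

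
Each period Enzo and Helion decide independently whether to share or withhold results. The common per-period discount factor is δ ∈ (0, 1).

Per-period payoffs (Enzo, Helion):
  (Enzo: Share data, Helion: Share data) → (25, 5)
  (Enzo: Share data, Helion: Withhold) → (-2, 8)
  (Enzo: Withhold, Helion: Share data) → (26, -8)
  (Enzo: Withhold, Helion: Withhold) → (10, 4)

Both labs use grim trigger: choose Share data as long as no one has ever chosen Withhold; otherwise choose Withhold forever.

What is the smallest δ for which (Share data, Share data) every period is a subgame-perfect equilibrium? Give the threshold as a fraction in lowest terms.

3/4

Enzo: cooperation gives 25 each period; deviation gives 26 once then 10 forever.
  25/(1−δ) ≥ 26 + 10δ/(1−δ) ⇒ δ ≥ 1/16.
Helion: cooperation gives 5 each period; deviation gives 8 once then 4 forever.
  δ ≥ 3/4.
Both must hold, so the binding constraint is Helion's: δ ≥ 3/4.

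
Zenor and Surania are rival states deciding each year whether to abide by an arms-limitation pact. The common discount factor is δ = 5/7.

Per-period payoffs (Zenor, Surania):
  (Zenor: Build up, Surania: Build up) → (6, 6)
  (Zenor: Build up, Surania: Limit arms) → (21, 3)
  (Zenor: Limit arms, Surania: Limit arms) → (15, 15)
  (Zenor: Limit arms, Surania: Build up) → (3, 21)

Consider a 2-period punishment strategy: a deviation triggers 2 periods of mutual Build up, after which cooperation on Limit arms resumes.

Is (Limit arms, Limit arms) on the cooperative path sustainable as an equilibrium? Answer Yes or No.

Comparing payoff streams over the 3 periods until play realigns: cooperate → 15(1+δ+…+δ^2); deviate → 21 + 6(δ+…+δ^2).
Cooperation is sustained iff (15−6)(δ+…+δ^2) ≥ 21−15.
δ+…+δ^2 = 5/7·(1−(5/7)^2)/(1−5/7) = 1.2245, and (21−15)/(15−6) = 0.6667.
1.2245 ≥ 0.6667, so cooperation is sustainable.

Yes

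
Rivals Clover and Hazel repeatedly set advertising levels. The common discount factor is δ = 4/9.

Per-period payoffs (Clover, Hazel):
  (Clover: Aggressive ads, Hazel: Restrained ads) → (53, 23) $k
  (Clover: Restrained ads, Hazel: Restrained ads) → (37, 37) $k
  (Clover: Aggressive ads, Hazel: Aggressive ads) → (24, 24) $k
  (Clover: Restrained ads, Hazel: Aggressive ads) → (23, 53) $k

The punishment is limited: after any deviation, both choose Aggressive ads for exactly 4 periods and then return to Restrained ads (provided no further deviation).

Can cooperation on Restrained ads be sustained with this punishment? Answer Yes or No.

No

Comparing payoff streams over the 5 periods until play realigns: cooperate → 37(1+δ+…+δ^4); deviate → 53 + 24(δ+…+δ^4).
Cooperation is sustained iff (37−24)(δ+…+δ^4) ≥ 53−37.
δ+…+δ^4 = 4/9·(1−(4/9)^4)/(1−4/9) = 0.7688, and (53−37)/(37−24) = 1.2308.
0.7688 < 1.2308, so cooperation is not sustainable.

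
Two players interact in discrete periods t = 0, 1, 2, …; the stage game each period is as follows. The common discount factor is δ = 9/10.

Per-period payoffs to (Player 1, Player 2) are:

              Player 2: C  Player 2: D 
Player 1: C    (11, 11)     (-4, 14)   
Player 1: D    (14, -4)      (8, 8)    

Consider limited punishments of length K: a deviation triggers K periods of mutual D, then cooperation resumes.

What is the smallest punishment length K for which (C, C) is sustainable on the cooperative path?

2

IC: δ(1−δ^K)/(1−δ) ≥ (14−11)/(11−8) = 1.
With δ = 9/10: need 1 − δ^K ≥ 1·(1−9/10)/(9/10), i.e. δ^K ≤ 0.8889.
Since (9/10)^1 = 0.9000 and (9/10)^2 = 0.8100, the smallest such K is 2.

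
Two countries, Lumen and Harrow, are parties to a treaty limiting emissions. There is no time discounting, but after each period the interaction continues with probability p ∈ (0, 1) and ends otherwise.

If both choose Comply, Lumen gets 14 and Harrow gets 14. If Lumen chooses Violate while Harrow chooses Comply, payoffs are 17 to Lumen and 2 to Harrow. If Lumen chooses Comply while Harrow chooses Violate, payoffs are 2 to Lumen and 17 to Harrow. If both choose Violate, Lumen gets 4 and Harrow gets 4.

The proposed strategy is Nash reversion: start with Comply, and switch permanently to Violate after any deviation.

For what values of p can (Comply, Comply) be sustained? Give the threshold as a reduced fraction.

With no time discounting, the continuation probability p plays the role of the discount factor.
Grim-trigger IC: 14/(1−p) ≥ 17 + 4p/(1−p) ⇒ p ≥ (17−14)/(17−4) = 3/13.

3/13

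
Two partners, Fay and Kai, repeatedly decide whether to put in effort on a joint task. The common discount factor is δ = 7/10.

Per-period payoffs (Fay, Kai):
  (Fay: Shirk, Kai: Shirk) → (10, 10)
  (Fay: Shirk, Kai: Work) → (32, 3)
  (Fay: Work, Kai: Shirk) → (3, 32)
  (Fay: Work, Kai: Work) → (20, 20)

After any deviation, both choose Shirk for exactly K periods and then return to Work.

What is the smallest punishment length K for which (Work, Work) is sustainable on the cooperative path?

3

IC: δ(1−δ^K)/(1−δ) ≥ (32−20)/(20−10) = 6/5.
With δ = 7/10: need 1 − δ^K ≥ 6/5·(1−7/10)/(7/10), i.e. δ^K ≤ 0.4857.
Since (7/10)^2 = 0.4900 and (7/10)^3 = 0.3430, the smallest such K is 3.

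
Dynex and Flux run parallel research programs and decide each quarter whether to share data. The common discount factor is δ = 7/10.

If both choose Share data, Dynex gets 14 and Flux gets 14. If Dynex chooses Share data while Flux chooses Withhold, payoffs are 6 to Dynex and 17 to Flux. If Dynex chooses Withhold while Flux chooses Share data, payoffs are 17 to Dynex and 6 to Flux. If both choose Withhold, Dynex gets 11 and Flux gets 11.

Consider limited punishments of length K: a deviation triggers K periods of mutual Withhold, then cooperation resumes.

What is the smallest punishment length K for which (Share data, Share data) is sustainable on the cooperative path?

IC: δ(1−δ^K)/(1−δ) ≥ (17−14)/(14−11) = 1.
With δ = 7/10: need 1 − δ^K ≥ 1·(1−7/10)/(7/10), i.e. δ^K ≤ 0.5714.
Since (7/10)^1 = 0.7000 and (7/10)^2 = 0.4900, the smallest such K is 2.

2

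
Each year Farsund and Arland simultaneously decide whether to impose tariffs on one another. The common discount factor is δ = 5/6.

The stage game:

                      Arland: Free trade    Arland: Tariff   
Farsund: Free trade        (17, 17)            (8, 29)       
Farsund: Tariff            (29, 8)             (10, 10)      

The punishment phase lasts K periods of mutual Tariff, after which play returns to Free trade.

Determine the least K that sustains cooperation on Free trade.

No profitable deviation requires (17−10)(δ+…+δ^K) ≥ 29−17, i.e. δ+…+δ^K ≥ 12/7 ≈ 1.7143.
With δ = 5/6, the partial sums are K=1: 0.8333, K=2: 1.5278, K=3: 2.1065.
K = 3 is the first length at which the sum reaches 1.7143.

3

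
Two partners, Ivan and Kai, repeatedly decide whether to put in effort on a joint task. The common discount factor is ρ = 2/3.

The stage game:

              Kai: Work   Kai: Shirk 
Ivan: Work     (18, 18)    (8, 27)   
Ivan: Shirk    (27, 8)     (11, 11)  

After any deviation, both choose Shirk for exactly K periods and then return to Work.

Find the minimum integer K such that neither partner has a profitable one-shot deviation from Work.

IC: ρ(1−ρ^K)/(1−ρ) ≥ (27−18)/(18−11) = 9/7.
With ρ = 2/3: need 1 − ρ^K ≥ 9/7·(1−2/3)/(2/3), i.e. ρ^K ≤ 0.3571.
Since (2/3)^2 = 0.4444 and (2/3)^3 = 0.2963, the smallest such K is 3.

3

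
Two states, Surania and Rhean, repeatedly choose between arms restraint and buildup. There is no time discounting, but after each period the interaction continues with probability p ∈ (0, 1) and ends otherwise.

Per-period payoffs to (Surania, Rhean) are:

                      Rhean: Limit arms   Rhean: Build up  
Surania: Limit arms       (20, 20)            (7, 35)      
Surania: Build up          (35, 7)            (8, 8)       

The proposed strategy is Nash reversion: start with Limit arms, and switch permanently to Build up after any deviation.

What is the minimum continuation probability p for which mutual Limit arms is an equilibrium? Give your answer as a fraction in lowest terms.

5/9

With no time discounting, the continuation probability p plays the role of the discount factor.
Grim-trigger IC: 20/(1−p) ≥ 35 + 8p/(1−p) ⇒ p ≥ (35−20)/(35−8) = 5/9.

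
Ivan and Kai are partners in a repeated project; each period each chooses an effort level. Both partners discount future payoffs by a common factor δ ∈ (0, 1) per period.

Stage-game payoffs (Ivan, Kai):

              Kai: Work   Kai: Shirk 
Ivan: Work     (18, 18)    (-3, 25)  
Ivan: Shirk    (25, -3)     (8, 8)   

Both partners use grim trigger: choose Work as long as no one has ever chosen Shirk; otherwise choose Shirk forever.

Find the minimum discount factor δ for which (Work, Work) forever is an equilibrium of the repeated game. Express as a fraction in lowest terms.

7/17

Under grim trigger the critical discount factor is (T−C)/(T−P) with T = 25, C = 18, P = 8.
δ* = (25−18)/(25−8) = 7/17.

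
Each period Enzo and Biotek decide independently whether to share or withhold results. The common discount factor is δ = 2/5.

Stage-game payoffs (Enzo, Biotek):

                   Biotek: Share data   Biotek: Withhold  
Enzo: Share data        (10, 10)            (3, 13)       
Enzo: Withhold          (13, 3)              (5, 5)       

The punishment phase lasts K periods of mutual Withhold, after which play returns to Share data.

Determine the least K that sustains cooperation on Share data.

Need Σ_{k=1}^{K} δ^k ≥ (13−10)/(10−5) = 0.6000 at δ = 2/5.
At K = 2 the sum is 0.5600 < 0.6000; at K = 3 it is 0.6240 ≥ 0.6000.
So the minimum punishment length is K = 3.

3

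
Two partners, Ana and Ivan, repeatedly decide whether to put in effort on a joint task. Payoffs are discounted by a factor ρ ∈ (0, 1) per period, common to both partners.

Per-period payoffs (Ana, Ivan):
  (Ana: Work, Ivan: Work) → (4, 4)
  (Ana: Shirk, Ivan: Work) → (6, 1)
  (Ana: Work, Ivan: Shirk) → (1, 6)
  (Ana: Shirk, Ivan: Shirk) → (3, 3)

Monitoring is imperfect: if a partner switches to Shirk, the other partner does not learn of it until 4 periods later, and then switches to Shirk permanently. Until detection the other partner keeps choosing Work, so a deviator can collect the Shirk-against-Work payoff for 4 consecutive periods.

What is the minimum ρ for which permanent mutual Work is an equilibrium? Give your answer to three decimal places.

0.904

The best deviation is to choose Shirk for all 4 undetected periods, earning 6 each, then 3 forever once detected.
Deviation value: 6(1−ρ^4)/(1−ρ) + 3ρ^4/(1−ρ); cooperation value: 4/(1−ρ).
IC: 4 ≥ 6(1−ρ^4) + 3ρ^4 = 6 − 3ρ^4.
So ρ^4 ≥ 2/3, giving ρ ≥ (2/3)^(1/4) ≈ 0.904.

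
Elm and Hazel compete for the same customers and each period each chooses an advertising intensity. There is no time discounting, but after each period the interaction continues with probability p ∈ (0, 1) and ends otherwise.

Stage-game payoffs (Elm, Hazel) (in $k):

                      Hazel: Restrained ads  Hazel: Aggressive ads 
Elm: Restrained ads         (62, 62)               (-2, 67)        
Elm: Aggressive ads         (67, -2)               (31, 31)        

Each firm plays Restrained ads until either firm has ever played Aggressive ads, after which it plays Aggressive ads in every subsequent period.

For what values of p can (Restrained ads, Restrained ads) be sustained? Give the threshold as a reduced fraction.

Expected cooperation value is 62 + p·62 + p²·62 + … = 62/(1−p); deviation gives 67 + p·31/(1−p).
62 ≥ 67(1−p) + 31p ⇒ 36p ≥ 5 ⇒ p ≥ 5/36.

5/36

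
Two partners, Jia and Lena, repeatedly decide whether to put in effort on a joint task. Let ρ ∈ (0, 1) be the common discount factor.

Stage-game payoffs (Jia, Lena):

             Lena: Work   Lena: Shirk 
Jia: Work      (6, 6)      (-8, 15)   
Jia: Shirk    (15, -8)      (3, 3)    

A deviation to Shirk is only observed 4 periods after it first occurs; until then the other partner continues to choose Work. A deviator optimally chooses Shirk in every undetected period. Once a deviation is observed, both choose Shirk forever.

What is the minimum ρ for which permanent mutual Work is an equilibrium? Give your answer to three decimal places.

0.931

A deviator earns 15 for 4 periods, then 3 forever; cooperating earns 6 forever. Multiplying the IC by (1−ρ):
6 ≥ 15(1−ρ^4) + 3ρ^4, so 12·ρ^4 ≥ 9 and ρ^4 ≥ 3/4.
ρ ≥ (3/4)^(1/4) ≈ 0.931.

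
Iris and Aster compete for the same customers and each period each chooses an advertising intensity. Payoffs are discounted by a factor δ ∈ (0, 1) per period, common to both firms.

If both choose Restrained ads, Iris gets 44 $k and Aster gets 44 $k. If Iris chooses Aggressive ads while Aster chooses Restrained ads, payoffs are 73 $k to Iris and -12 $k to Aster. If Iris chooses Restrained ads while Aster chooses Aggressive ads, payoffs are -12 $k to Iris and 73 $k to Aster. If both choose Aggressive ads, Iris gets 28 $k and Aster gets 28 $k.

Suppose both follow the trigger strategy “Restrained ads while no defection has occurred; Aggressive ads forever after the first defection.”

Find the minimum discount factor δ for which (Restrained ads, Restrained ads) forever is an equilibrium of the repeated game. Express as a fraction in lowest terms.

29/45

Cooperation forever yields 44 each period: 44/(1−δ).
Deviating yields 73 once, then 28 forever: 73 + 28δ/(1−δ).
No profitable deviation requires 44/(1−δ) ≥ 73 + 28δ/(1−δ).
Multiplying by (1−δ): 44 ≥ 73(1−δ) + 28δ = 73 − 45δ.
So 45δ ≥ 29, i.e. δ ≥ 29/45.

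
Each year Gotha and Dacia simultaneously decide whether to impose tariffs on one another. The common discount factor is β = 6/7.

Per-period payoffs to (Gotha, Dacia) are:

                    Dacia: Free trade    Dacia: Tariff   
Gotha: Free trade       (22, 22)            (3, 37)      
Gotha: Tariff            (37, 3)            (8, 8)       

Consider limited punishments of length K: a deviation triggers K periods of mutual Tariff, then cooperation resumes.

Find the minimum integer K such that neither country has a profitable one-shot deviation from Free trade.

Need Σ_{k=1}^{K} β^k ≥ (37−22)/(22−8) = 1.0714 at β = 6/7.
At K = 1 the sum is 0.8571 < 1.0714; at K = 2 it is 1.5918 ≥ 1.0714.
So the minimum punishment length is K = 2.

2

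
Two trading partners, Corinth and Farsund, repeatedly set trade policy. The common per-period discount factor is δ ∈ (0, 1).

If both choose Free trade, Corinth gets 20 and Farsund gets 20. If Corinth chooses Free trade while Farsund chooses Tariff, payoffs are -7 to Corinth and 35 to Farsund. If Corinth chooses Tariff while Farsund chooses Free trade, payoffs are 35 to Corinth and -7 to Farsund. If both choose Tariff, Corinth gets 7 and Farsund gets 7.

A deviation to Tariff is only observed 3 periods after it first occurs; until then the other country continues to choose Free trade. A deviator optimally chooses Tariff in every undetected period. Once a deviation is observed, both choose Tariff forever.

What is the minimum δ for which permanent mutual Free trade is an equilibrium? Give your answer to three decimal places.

0.812

Deviating for the 3 undetected periods gains 35−20 = 15 per period over cooperation, then loses 20−7 = 13 per period forever once punishment starts.
Gain: 15(1 + δ + … + δ^2); loss: 13·δ^3/(1−δ).
No profitable deviation ⇔ 15(1−δ^3) ≤ 13·δ^3, i.e. δ^3 ≥ 15/(15+13) = 15/28.
Hence δ ≥ (15/28)^(1/3) ≈ 0.812.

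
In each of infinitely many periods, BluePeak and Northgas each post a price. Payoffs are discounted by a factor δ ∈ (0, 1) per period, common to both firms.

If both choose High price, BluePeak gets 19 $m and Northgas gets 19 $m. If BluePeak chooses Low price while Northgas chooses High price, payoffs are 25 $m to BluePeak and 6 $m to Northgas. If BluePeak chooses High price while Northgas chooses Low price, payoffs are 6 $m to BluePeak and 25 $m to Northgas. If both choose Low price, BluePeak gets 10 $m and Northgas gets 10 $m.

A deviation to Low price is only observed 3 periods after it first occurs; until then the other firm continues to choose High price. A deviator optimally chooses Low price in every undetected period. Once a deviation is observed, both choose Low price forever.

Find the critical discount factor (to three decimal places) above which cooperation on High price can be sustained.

0.737

The best deviation is to choose Low price for all 3 undetected periods, earning 25 each, then 10 forever once detected.
Deviation value: 25(1−δ^3)/(1−δ) + 10δ^3/(1−δ); cooperation value: 19/(1−δ).
IC: 19 ≥ 25(1−δ^3) + 10δ^3 = 25 − 15δ^3.
So δ^3 ≥ 6/15 = 2/5, giving δ ≥ (2/5)^(1/3) ≈ 0.737.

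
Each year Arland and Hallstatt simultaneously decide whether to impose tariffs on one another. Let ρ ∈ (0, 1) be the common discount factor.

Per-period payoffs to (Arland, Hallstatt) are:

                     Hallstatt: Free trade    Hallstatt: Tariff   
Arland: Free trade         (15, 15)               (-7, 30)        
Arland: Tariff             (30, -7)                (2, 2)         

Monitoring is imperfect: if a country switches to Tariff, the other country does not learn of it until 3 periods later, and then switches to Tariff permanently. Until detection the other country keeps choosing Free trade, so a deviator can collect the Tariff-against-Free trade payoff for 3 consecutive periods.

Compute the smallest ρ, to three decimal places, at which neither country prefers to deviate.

Deviating for the 3 undetected periods gains 30−15 = 15 per period over cooperation, then loses 15−2 = 13 per period forever once punishment starts.
Gain: 15(1 + ρ + … + ρ^2); loss: 13·ρ^3/(1−ρ).
No profitable deviation ⇔ 15(1−ρ^3) ≤ 13·ρ^3, i.e. ρ^3 ≥ 15/(15+13) = 15/28.
Hence ρ ≥ (15/28)^(1/3) ≈ 0.812.

0.812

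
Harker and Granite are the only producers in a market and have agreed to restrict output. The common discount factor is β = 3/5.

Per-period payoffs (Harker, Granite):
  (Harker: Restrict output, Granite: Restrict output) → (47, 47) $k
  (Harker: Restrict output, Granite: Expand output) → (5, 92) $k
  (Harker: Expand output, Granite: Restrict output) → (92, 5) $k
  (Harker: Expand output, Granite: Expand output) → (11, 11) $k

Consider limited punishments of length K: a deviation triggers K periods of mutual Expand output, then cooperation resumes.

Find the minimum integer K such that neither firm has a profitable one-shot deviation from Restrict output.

No profitable deviation requires (47−11)(β+…+β^K) ≥ 92−47, i.e. β+…+β^K ≥ 5/4 ≈ 1.2500.
With β = 3/5, the partial sums are K=1: 0.6000, K=2: 0.9600, K=3: 1.1760, K=4: 1.3056.
K = 4 is the first length at which the sum reaches 1.2500.

4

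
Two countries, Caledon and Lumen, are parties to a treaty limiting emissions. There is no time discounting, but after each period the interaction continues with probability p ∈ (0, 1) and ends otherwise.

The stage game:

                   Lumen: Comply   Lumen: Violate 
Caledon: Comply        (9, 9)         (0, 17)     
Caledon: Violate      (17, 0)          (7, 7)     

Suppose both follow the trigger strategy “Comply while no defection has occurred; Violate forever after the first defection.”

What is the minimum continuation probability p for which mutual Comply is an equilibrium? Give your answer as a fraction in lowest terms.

4/5

With no time discounting, the continuation probability p plays the role of the discount factor.
Grim-trigger IC: 9/(1−p) ≥ 17 + 7p/(1−p) ⇒ p ≥ (17−9)/(17−7) = 4/5.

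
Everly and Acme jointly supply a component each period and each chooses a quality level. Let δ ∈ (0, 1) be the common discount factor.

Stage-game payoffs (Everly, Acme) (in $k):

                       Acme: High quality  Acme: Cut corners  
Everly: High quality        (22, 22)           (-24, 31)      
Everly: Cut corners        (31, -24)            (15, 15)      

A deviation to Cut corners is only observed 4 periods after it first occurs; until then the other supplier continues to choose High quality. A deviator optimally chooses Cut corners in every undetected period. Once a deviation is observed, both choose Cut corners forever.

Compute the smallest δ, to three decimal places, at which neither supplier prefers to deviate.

0.866

The best deviation is to choose Cut corners for all 4 undetected periods, earning 31 each, then 15 forever once detected.
Deviation value: 31(1−δ^4)/(1−δ) + 15δ^4/(1−δ); cooperation value: 22/(1−δ).
IC: 22 ≥ 31(1−δ^4) + 15δ^4 = 31 − 16δ^4.
So δ^4 ≥ 9/16, giving δ ≥ (9/16)^(1/4) ≈ 0.866.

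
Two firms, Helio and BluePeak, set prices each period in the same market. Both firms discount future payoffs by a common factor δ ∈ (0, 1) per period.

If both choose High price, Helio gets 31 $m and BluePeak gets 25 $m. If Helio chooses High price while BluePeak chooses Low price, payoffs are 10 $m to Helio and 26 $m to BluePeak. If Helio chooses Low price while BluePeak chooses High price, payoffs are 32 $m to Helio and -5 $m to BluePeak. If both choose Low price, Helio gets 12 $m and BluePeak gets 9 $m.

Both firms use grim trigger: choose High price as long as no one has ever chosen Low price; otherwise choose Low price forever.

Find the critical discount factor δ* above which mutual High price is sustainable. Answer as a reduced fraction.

For Helio: deviation gain 32−31 = 1, per-period punishment loss 31−12 = 19. IC gives δ ≥ 1/20.
For BluePeak: gain 1, loss 16 per period, so δ ≥ 1/17.
The tighter constraint is BluePeak's, so cooperation needs δ ≥ 1/17.

1/17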